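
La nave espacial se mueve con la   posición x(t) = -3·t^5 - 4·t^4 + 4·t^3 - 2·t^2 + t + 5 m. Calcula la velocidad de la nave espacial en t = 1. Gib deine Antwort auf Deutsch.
Ausgehend von der Position x(t) = -3·t^5 - 4·t^4 + 4·t^3 - 2·t^2 + t + 5, nehmen wir 1 Ableitung. Durch Ableiten von der Position erhalten wir die Geschwindigkeit: v(t) = -15·t^4 - 16·t^3 + 12·t^2 - 4·t + 1. Aus der Gleichung für die Geschwindigkeit v(t) = -15·t^4 - 16·t^3 + 12·t^2 - 4·t + 1, setzen wir t = 1 ein und erhalten v = -22.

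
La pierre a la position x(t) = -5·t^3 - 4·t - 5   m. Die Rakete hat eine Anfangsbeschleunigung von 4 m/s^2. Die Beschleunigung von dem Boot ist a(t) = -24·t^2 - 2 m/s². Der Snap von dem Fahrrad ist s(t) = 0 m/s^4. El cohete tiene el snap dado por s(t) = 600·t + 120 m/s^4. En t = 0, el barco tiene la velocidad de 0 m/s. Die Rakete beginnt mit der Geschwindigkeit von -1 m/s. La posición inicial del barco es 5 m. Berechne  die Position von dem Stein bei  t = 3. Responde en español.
De la ecuación de la posición x(t) = -5·t^3 - 4·t - 5, sustituimos t = 3 para obtener x = -152.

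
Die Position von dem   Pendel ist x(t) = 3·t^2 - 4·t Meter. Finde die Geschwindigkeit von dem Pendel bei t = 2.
Wir müssen unsere Gleichung für die Position x(t) = 3·t^2 - 4·t 1-mal ableiten. Die Ableitung von der Position ergibt die Geschwindigkeit: v(t) = 6·t - 4. Aus der Gleichung für die Geschwindigkeit v(t) = 6·t - 4, setzen wir t = 2 ein und erhalten v = 8.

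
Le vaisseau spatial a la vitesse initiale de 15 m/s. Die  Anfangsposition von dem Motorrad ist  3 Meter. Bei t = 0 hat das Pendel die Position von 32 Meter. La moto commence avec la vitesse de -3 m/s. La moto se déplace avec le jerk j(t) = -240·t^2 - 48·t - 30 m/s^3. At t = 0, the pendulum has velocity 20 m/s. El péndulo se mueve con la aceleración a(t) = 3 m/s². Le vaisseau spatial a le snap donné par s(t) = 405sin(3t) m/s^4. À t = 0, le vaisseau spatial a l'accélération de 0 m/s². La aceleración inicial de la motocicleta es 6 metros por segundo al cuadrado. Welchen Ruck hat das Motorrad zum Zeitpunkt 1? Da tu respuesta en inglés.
We have jerk j(t) = -240·t^2 - 48·t - 30. Substituting t = 1: j(1) = -318.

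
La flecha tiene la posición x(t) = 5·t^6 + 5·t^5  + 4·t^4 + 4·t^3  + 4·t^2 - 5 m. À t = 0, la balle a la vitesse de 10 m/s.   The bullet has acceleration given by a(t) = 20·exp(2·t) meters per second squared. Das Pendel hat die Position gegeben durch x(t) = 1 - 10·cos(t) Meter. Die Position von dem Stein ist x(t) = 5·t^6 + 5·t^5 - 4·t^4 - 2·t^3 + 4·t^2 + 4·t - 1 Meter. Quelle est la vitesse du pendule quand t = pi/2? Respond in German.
Ausgehend von der Position x(t) = 1 - 10·cos(t), nehmen wir 1 Ableitung. Mit d/dt von x(t) finden wir v(t) = 10·sin(t). Aus der Gleichung für die Geschwindigkeit v(t) = 10·sin(t), setzen wir t = pi/2 ein und erhalten v = 10.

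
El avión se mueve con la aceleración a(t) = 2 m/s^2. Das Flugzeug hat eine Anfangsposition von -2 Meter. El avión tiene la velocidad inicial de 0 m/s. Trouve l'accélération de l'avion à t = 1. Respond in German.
Mit a(t) = 2 und Einsetzen von t = 1, finden wir a = 2.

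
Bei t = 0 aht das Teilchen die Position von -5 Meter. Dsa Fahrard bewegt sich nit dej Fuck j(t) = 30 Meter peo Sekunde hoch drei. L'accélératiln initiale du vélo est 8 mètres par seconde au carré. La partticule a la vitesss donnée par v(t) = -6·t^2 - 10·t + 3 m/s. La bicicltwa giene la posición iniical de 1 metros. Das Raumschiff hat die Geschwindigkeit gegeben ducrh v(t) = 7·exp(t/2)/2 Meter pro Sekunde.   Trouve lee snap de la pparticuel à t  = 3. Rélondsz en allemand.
Wir müssen unsere Gleichung für die Geschwindigkeit v(t) = -6·t^2 - 10·t + 3 3-mal ableiten. Durch Ableiten von der Geschwindigkeit erhalten wir die Beschleunigung: a(t) = -12·t - 10. Die Ableitung von der Beschleunigung ergibt den Ruck: j(t) = -12. Die Ableitung von dem Ruck ergibt den Snap: s(t) = 0. Wir haben den Snap s(t) = 0. Durch Einsetzen von t = 3: s(3) = 0.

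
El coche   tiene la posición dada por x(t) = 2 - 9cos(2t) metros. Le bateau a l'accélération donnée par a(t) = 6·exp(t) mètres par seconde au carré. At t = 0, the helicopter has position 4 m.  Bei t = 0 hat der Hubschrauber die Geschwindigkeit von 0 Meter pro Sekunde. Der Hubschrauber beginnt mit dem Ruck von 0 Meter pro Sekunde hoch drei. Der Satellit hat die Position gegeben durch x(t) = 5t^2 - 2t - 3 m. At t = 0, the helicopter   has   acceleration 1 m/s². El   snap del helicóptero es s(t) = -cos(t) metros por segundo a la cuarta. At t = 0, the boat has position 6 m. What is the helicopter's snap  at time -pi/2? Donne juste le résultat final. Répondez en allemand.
s(-pi/2) = 0.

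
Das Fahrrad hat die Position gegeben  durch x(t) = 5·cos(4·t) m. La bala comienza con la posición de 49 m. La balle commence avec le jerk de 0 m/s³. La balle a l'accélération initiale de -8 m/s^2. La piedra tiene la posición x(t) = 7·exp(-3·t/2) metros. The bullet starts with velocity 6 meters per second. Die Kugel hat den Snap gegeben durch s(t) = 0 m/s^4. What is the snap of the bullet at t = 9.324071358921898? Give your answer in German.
Mit s(t) = 0 und Einsetzen von t = 9.324071358921898, finden wir s = 0.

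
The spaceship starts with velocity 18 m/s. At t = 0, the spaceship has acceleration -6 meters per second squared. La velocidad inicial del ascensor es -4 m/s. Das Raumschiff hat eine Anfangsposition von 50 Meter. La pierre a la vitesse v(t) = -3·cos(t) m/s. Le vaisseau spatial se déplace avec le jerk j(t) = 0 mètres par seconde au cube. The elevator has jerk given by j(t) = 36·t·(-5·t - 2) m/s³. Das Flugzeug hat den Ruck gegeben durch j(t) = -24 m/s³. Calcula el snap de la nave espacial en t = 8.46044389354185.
Debemos derivar nuestra ecuación de la sacudida j(t) = 0 1 vez. Derivando la sacudida, obtenemos el snap: s(t) = 0. Tenemos el snap s(t) = 0. Sustituyendo t = 8.46044389354185: s(8.46044389354185) = 0.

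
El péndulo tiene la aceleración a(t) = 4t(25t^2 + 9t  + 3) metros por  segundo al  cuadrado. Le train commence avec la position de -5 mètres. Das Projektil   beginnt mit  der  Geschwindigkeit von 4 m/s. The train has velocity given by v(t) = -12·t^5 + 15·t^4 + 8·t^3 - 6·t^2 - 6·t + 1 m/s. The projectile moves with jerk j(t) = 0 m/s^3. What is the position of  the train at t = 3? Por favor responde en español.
Partiendo de la velocidad v(t) = -12·t^5 + 15·t^4 + 8·t^3 - 6·t^2 - 6·t + 1, tomamos 1 antiderivada. La antiderivada de la velocidad es la posición. Usando x(0) = -5, obtenemos x(t) = -2·t^6 + 3·t^5 + 2·t^4 - 2·t^3 - 3·t^2 + t - 5. Usando x(t) = -2·t^6 + 3·t^5 + 2·t^4 - 2·t^3 - 3·t^2 + t - 5 y sustituyendo t = 3, encontramos x = -650.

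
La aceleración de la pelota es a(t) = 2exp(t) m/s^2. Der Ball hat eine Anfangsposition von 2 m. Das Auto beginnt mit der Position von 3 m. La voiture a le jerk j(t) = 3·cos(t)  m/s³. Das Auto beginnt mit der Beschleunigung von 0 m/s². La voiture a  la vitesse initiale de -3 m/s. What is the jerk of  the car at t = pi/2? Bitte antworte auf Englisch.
From the given jerk equation j(t) = 3·cos(t), we substitute t = pi/2 to get j = 0.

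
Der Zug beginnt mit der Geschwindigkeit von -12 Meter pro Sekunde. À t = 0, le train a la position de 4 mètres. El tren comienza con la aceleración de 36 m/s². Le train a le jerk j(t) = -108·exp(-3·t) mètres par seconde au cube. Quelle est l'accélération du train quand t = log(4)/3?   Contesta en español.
Debemos encontrar la integral de nuestra ecuación de la sacudida j(t) = -108·exp(-3·t) 1 vez. La antiderivada de la sacudida es la aceleración. Usando a(0) = 36, obtenemos a(t) = 36·exp(-3·t). Tenemos la aceleración a(t) = 36·exp(-3·t). Sustituyendo t = log(4)/3: a(log(4)/3) = 9.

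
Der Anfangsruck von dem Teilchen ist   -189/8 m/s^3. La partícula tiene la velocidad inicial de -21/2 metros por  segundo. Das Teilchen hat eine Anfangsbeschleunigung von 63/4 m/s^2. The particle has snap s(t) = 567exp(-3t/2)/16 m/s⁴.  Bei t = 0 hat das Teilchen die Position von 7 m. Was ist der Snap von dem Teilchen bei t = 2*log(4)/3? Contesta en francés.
Nous avons le snap s(t) = 567·exp(-3·t/2)/16. En substituant t = 2*log(4)/3: s(2*log(4)/3) = 567/64.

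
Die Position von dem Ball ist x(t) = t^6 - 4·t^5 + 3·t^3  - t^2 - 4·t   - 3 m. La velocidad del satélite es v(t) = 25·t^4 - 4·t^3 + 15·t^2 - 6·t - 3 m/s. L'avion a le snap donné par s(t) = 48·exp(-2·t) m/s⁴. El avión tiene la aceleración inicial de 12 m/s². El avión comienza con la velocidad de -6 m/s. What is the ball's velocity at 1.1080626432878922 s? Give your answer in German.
Ausgehend von der Position x(t) = t^6 - 4·t^5 + 3·t^3 - t^2 - 4·t - 3, nehmen wir 1 Ableitung. Die Ableitung von der Position ergibt die Geschwindigkeit: v(t) = 6·t^5 - 20·t^4 + 9·t^2 - 2·t - 4. Aus der Gleichung für die Geschwindigkeit v(t) = 6·t^5 - 20·t^4 + 9·t^2 - 2·t - 4, setzen wir t = 1.1080626432878922 ein und erhalten v = -15.2934701922279.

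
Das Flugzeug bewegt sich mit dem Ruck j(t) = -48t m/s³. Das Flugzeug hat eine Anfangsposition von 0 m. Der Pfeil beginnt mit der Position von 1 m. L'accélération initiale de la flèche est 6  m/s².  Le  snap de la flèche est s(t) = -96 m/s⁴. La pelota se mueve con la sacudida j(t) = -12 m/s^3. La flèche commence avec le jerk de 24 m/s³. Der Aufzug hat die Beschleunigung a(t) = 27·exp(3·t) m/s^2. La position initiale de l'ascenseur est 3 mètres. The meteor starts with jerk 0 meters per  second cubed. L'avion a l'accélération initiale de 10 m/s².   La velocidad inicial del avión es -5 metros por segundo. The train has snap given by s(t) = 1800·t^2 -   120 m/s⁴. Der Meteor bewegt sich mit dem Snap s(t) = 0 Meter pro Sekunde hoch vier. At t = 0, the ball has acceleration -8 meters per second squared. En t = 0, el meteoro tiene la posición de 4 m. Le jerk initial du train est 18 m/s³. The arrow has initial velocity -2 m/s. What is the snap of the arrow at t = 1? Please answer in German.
Aus der Gleichung für den Snap s(t) = -96, setzen wir t = 1 ein und erhalten s = -96.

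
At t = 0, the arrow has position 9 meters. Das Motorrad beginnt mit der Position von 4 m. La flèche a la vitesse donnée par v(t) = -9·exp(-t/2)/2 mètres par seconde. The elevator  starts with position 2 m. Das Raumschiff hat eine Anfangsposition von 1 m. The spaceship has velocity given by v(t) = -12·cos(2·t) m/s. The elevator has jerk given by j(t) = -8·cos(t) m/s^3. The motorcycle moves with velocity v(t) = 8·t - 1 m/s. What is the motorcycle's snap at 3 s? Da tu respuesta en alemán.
Wir müssen unsere Gleichung für die Geschwindigkeit v(t) = 8·t - 1 3-mal ableiten. Durch Ableiten von der Geschwindigkeit erhalten wir die Beschleunigung: a(t) = 8. Durch Ableiten von der Beschleunigung erhalten wir den Ruck: j(t) = 0. Die Ableitung von dem Ruck ergibt den Snap: s(t) = 0. Aus der Gleichung für den Snap s(t) = 0, setzen wir t = 3 ein und erhalten s = 0.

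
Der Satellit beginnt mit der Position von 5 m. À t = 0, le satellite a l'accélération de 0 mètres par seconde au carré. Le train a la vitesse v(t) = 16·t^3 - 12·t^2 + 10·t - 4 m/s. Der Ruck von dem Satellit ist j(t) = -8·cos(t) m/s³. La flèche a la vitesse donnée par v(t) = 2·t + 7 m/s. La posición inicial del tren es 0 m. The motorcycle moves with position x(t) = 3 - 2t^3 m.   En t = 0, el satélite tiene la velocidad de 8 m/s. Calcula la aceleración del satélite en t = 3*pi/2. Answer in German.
Wir müssen das Integral unserer Gleichung für den Ruck j(t) = -8·cos(t) 1-mal finden. Durch Integration von dem Ruck und Verwendung der Anfangsbedingung a(0) = 0, erhalten wir a(t) = -8·sin(t). Aus der Gleichung für die Beschleunigung a(t) = -8·sin(t), setzen wir t = 3*pi/2 ein und erhalten a = 8.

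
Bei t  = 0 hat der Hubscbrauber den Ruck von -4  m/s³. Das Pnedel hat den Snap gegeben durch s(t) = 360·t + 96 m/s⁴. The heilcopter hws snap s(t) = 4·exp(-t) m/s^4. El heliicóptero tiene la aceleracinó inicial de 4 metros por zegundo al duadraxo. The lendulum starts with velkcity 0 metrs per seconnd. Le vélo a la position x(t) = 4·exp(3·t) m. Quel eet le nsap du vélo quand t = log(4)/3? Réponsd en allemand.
Wir müssen unsere Gleichung für die Position x(t) = 4·exp(3·t) 4-mal ableiten. Durch Ableiten von der Position erhalten wir die Geschwindigkeit: v(t) = 12·exp(3·t). Durch Ableiten von der Geschwindigkeit erhalten wir die Beschleunigung: a(t) = 36·exp(3·t). Die Ableitung von der Beschleunigung ergibt den Ruck: j(t) = 108·exp(3·t). Durch Ableiten von dem Ruck erhalten wir den Snap: s(t) = 324·exp(3·t). Mit s(t) = 324·exp(3·t) und Einsetzen von t = log(4)/3, finden wir s = 1296.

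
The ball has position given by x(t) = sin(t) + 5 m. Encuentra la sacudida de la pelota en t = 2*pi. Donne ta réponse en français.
Nous devons dériver notre équation de la position x(t) = sin(t) + 5 3 fois. La dérivée de la position donne la vitesse: v(t) = cos(t). La dérivée de la vitesse donne l'accélération: a(t) = -sin(t). La dérivée de l'accélération donne le jerk: j(t) = -cos(t). En utilisant j(t) = -cos(t) et en substituant t = 2*pi, nous trouvons j = -1.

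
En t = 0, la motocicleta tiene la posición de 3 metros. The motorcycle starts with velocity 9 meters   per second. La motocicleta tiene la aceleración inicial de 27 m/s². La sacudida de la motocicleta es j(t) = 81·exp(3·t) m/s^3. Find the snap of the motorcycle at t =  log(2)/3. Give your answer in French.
Nous devons dériver notre équation du jerk j(t) = 81·exp(3·t) 1 fois. En prenant d/dt de j(t), nous trouvons s(t) = 243·exp(3·t). De l'équation du snap s(t) = 243·exp(3·t), nous substituons t = log(2)/3 pour obtenir s = 486.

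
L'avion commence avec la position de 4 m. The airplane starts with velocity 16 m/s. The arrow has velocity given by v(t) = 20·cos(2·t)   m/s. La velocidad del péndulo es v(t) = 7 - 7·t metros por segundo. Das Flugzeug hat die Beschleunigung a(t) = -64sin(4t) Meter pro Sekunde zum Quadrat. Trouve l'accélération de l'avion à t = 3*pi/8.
En utilisant a(t) = -64·sin(4·t) et en substituant t = 3*pi/8, nous trouvons a = 64.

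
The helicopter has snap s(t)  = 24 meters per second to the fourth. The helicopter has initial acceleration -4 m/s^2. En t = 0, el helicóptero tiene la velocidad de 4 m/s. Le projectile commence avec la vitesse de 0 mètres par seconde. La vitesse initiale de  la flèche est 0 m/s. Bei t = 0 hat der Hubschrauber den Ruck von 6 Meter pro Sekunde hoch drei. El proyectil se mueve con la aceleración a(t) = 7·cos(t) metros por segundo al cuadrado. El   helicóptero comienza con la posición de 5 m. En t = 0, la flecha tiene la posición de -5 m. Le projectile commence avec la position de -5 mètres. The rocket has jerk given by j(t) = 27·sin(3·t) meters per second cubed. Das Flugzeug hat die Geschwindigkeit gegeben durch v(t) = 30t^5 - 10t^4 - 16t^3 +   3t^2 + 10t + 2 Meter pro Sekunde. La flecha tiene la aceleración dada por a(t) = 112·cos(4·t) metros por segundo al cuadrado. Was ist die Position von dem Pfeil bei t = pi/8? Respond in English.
To find the answer, we compute 2 antiderivatives of a(t) = 112·cos(4·t). Finding the integral of a(t) and using v(0) = 0: v(t) = 28·sin(4·t). Integrating velocity and using the initial condition x(0) = -5, we get x(t) = 2 - 7·cos(4·t). From the given position equation x(t) = 2 - 7·cos(4·t), we substitute t = pi/8 to get x = 2.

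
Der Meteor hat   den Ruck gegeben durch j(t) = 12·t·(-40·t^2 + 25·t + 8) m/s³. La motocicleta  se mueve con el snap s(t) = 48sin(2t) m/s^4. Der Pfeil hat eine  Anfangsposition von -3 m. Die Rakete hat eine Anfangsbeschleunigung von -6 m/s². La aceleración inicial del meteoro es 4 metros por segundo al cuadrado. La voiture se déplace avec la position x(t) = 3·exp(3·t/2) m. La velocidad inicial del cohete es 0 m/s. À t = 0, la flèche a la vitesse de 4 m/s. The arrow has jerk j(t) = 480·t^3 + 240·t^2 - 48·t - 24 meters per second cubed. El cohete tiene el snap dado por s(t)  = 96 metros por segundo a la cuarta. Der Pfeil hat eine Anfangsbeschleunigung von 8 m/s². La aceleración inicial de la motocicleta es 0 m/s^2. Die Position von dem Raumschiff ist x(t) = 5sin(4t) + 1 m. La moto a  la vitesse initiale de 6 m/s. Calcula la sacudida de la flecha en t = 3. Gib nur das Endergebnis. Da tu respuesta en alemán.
Der Ruck bei t = 3 ist j = 14952.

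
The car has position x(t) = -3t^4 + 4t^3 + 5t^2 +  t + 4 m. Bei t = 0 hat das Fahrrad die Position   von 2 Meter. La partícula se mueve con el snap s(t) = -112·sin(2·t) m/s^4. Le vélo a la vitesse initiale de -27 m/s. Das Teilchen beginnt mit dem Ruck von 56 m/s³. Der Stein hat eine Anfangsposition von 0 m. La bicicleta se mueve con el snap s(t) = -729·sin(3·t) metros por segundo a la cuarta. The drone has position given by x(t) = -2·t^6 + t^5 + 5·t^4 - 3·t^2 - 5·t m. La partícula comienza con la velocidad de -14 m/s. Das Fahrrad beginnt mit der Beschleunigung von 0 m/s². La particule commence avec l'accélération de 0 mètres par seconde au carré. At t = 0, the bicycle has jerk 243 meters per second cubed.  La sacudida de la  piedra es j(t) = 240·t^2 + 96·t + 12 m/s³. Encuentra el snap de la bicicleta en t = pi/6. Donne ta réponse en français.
De l'équation du snap s(t) = -729·sin(3·t), nous substituons t = pi/6 pour obtenir s = -729.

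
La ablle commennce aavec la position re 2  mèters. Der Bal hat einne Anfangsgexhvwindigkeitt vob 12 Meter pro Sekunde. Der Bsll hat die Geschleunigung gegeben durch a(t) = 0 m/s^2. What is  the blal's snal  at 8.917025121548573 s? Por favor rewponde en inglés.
We must differentiate our acceleration equation a(t) = 0 2 times. The derivative of acceleration gives jerk: j(t) = 0. Taking d/dt of j(t), we find s(t) = 0. We have snap s(t) = 0. Substituting t = 8.917025121548573: s(8.917025121548573) = 0.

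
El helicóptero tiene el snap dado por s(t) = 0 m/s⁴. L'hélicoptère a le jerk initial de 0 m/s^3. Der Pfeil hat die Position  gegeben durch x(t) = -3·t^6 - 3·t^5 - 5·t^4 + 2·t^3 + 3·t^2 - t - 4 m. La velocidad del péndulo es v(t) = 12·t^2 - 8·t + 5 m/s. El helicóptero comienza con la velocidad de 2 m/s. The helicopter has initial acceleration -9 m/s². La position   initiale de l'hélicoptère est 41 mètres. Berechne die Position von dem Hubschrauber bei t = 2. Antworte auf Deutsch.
Wir müssen das Integral unserer Gleichung für den Snap s(t) = 0 4-mal finden. Das Integral von dem Snap, mit j(0) = 0, ergibt den Ruck: j(t) = 0. Das Integral von dem Ruck ist die Beschleunigung. Mit a(0) = -9 erhalten wir a(t) = -9. Die Stammfunktion von der Beschleunigung, mit v(0) = 2, ergibt die Geschwindigkeit: v(t) = 2 - 9·t. Durch Integration von der Geschwindigkeit und Verwendung der Anfangsbedingung x(0) = 41, erhalten wir x(t) = -9·t^2/2 + 2·t + 41. Wir haben die Position x(t) = -9·t^2/2 + 2·t + 41. Durch Einsetzen von t = 2: x(2) = 27.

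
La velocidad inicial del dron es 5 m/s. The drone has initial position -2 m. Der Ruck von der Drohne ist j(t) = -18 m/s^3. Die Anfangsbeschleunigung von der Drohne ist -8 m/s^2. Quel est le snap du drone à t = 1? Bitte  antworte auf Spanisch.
Para resolver esto, necesitamos tomar 1 derivada de nuestra ecuación de la sacudida j(t) = -18. Derivando la sacudida, obtenemos el snap: s(t) = 0. De la ecuación del snap s(t) = 0, sustituimos t = 1 para obtener s = 0.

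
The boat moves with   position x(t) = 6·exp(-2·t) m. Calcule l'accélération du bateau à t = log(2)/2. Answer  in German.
Um dies zu lösen, müssen wir 2 Ableitungen unserer Gleichung für die Position x(t) = 6·exp(-2·t) nehmen. Mit d/dt von x(t) finden wir v(t) = -12·exp(-2·t). Mit d/dt von v(t) finden wir a(t) = 24·exp(-2·t). Wir haben die Beschleunigung a(t) = 24·exp(-2·t). Durch Einsetzen von t = log(2)/2: a(log(2)/2) = 12.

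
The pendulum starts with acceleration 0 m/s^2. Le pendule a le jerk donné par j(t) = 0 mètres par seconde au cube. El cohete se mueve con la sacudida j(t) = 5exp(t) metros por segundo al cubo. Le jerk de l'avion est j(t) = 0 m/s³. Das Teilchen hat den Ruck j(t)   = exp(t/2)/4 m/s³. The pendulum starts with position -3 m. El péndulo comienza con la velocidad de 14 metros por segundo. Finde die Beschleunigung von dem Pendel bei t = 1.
Ausgehend von dem Ruck j(t) = 0, nehmen wir 1 Integral. Durch Integration von dem Ruck und Verwendung der Anfangsbedingung a(0) = 0, erhalten wir a(t) = 0. Mit a(t) = 0 und Einsetzen von t = 1, finden wir a = 0.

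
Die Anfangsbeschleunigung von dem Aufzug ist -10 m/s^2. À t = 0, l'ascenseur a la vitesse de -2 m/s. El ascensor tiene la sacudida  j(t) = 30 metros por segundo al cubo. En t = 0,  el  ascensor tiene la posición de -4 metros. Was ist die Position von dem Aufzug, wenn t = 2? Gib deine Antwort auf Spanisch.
Partiendo de la sacudida j(t) = 30, tomamos 3 antiderivadas. La antiderivada de la sacudida es la aceleración. Usando a(0) = -10, obtenemos a(t) = 30·t - 10. Integrando la aceleración y usando la condición inicial v(0) = -2, obtenemos v(t) = 15·t^2 - 10·t - 2. La integral de la velocidad es la posición. Usando x(0) = -4, obtenemos x(t) = 5·t^3 - 5·t^2 - 2·t - 4. De la ecuación de la posición x(t) = 5·t^3 - 5·t^2 - 2·t - 4, sustituimos t = 2 para obtener x = 12.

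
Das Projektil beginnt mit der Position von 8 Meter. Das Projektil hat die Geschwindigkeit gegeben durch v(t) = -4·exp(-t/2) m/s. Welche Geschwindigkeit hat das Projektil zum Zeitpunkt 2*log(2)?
Wir haben die Geschwindigkeit v(t) = -4·exp(-t/2). Durch Einsetzen von t = 2*log(2): v(2*log(2)) = -2.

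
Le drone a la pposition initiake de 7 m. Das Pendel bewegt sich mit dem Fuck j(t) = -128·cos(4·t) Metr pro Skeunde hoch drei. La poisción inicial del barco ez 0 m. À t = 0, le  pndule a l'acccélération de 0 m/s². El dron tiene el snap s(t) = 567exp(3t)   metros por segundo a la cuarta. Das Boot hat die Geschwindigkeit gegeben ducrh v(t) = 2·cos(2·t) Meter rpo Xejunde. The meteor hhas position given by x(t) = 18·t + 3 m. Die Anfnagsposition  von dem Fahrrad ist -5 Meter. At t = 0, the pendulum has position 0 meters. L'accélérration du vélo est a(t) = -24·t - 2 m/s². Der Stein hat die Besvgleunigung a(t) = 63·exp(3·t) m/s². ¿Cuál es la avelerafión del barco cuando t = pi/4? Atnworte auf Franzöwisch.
Pour résoudre ceci, nous devons prendre 1 dérivée de notre équation de la vitesse v(t) = 2·cos(2·t). En prenant d/dt de v(t), nous trouvons a(t) = -4·sin(2·t). De l'équation de l'accélération a(t) = -4·sin(2·t), nous substituons t = pi/4 pour obtenir a = -4.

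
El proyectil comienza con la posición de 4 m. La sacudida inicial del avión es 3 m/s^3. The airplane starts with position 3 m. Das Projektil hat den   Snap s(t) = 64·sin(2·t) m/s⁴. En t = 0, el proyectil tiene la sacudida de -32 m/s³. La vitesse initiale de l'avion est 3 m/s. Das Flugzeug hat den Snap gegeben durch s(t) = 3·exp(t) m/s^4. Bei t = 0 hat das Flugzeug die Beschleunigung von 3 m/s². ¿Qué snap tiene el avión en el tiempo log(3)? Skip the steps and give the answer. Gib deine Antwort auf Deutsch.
Der Snap bei t = log(3) ist s = 9.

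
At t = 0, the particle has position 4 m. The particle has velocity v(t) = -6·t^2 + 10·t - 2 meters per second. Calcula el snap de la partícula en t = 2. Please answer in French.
Nous devons dériver notre équation de la vitesse v(t) = -6·t^2 + 10·t - 2 3 fois. En prenant d/dt de v(t), nous trouvons a(t) = 10 - 12·t. En dérivant l'accélération, nous obtenons le jerk: j(t) = -12. La dérivée du jerk donne le snap: s(t) = 0. De l'équation du snap s(t) = 0, nous substituons t = 2 pour obtenir s = 0.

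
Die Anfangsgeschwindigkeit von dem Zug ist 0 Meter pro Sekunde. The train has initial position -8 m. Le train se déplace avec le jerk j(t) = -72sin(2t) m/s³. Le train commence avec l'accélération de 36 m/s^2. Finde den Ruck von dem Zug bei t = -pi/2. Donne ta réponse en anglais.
Using j(t) = -72·sin(2·t) and substituting t = -pi/2, we find j = 0.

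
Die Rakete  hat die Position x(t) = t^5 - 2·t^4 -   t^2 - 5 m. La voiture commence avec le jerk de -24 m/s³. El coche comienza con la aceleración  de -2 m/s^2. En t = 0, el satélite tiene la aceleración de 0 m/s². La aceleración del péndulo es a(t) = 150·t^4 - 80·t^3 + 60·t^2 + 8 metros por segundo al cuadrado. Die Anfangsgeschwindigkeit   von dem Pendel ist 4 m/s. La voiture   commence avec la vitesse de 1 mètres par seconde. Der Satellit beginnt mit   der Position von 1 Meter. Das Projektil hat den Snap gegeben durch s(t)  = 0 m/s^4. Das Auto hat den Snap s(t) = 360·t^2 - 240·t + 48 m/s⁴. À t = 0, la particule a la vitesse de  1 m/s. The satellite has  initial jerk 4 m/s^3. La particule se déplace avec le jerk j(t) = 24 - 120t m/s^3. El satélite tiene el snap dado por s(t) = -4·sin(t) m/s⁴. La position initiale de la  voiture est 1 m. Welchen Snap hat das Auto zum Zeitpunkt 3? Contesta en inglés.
From the given snap equation s(t) = 360·t^2 - 240·t + 48, we substitute t = 3 to get s = 2568.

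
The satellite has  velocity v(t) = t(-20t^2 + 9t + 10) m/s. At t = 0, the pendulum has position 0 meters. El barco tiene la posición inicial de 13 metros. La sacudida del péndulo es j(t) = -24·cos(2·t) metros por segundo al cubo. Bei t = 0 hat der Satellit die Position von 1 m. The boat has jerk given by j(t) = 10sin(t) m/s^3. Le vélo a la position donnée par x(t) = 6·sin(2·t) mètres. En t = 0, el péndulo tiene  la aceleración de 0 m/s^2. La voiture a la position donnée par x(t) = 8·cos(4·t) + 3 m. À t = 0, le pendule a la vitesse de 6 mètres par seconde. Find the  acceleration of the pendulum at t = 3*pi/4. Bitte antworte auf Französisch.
Nous devons trouver la primitive de notre équation du jerk j(t) = -24·cos(2·t) 1 fois. La primitive du jerk, avec a(0) = 0, donne l'accélération: a(t) = -12·sin(2·t). Nous avons l'accélération a(t) = -12·sin(2·t). En substituant t = 3*pi/4: a(3*pi/4) = 12.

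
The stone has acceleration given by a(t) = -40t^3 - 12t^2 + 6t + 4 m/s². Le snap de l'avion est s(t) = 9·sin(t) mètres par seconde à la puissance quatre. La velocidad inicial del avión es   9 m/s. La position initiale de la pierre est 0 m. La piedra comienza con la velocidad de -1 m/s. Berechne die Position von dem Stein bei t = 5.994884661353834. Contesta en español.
Necesitamos integrar nuestra ecuación de la aceleración a(t) = -40·t^3 - 12·t^2 + 6·t + 4 2 veces. Integrando la aceleración y usando la condición inicial v(0) = -1, obtenemos v(t) = -10·t^4 - 4·t^3 + 3·t^2 + 4·t - 1. La integral de la velocidad, con x(0) = 0, da la posición: x(t) = -2·t^5 - t^4 + t^3 + 2·t^2 - t. Usando x(t) = -2·t^5 - t^4 + t^3 + 2·t^2 - t y sustituyendo t = 5.994884661353834, encontramos x = -16496.0737372778.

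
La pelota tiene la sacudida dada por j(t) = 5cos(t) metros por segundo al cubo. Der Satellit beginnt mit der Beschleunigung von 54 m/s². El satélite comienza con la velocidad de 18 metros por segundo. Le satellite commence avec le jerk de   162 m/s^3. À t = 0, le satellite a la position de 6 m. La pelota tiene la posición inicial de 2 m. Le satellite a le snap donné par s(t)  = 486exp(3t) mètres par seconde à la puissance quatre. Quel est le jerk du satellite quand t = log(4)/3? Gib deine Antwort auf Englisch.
To find the answer, we compute 1 antiderivative of s(t) = 486·exp(3·t). The integral of snap is jerk. Using j(0) = 162, we get j(t) = 162·exp(3·t). We have jerk j(t) = 162·exp(3·t). Substituting t = log(4)/3: j(log(4)/3) = 648.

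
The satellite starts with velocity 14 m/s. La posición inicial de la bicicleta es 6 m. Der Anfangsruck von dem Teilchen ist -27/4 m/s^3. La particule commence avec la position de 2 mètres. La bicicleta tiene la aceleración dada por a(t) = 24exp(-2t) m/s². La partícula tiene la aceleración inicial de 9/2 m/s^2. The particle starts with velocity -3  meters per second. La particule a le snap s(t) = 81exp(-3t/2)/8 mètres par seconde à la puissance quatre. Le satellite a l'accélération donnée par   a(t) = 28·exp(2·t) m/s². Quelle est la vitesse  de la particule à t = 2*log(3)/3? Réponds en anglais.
We must find the integral of our snap equation s(t) = 81·exp(-3·t/2)/8 3 times. Taking ∫s(t)dt and applying j(0) = -27/4, we find j(t) = -27·exp(-3·t/2)/4. The integral of jerk is acceleration. Using a(0) = 9/2, we get a(t) = 9·exp(-3·t/2)/2. Finding the antiderivative of a(t) and using v(0) = -3: v(t) = -3·exp(-3·t/2). We have velocity v(t) = -3·exp(-3·t/2). Substituting t = 2*log(3)/3: v(2*log(3)/3) = -1.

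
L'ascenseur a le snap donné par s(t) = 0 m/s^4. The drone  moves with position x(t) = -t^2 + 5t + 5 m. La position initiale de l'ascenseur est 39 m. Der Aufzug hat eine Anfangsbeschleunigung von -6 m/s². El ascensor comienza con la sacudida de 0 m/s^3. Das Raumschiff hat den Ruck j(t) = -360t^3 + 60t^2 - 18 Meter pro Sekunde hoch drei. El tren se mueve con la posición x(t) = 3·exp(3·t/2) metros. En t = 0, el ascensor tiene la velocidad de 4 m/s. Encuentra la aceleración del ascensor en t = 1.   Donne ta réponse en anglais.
To find the answer, we compute 2 integrals of s(t) = 0. Finding the integral of s(t) and using j(0) = 0: j(t) = 0. The integral of jerk is acceleration. Using a(0) = -6, we get a(t) = -6. We have acceleration a(t) = -6. Substituting t = 1: a(1) = -6.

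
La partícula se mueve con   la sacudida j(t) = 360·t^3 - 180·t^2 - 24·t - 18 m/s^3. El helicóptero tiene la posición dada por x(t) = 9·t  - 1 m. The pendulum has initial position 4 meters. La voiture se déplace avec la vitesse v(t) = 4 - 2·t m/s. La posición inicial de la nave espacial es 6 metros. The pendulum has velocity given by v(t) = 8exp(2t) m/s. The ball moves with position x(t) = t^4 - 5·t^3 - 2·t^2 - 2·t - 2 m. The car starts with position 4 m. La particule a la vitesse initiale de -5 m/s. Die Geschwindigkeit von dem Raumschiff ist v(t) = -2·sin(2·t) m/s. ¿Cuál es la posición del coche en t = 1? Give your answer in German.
Wir müssen unsere Gleichung für die Geschwindigkeit v(t) = 4 - 2·t 1-mal integrieren. Das Integral von der Geschwindigkeit ist die Position. Mit x(0) = 4 erhalten wir x(t) = -t^2 + 4·t + 4. Wir haben die Position x(t) = -t^2 + 4·t + 4. Durch Einsetzen von t = 1: x(1) = 7.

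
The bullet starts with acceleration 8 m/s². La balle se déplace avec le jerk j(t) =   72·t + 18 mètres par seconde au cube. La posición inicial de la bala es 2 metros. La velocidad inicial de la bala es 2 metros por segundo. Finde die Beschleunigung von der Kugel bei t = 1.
Wir müssen unsere Gleichung für den Ruck j(t) = 72·t + 18 1-mal integrieren. Das Integral von dem Ruck ist die Beschleunigung. Mit a(0) = 8 erhalten wir a(t) = 36·t^2 + 18·t + 8. Wir haben die Beschleunigung a(t) = 36·t^2 + 18·t + 8. Durch Einsetzen von t = 1: a(1) = 62.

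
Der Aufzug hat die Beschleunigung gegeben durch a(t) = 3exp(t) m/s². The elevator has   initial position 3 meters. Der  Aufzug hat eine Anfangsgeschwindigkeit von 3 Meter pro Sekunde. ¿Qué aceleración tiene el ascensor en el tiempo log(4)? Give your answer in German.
Mit a(t) = 3·exp(t) und Einsetzen von t = log(4), finden wir a = 12.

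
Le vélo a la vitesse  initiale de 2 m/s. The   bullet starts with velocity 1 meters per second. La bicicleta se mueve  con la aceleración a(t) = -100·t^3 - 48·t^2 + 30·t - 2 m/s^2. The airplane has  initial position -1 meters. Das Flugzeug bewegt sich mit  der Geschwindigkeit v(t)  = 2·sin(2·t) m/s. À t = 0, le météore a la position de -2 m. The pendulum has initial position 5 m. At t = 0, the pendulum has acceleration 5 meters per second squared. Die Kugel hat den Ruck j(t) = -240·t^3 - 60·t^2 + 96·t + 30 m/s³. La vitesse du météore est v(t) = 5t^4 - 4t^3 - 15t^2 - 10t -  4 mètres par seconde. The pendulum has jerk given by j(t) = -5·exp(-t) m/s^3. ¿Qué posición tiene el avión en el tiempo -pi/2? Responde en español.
Para resolver esto, necesitamos tomar 1 integral de nuestra ecuación de la velocidad v(t) = 2·sin(2·t). Tomando ∫v(t)dt y aplicando x(0) = -1, encontramos x(t) = -cos(2·t). Usando x(t) = -cos(2·t) y sustituyendo t = -pi/2, encontramos x = 1.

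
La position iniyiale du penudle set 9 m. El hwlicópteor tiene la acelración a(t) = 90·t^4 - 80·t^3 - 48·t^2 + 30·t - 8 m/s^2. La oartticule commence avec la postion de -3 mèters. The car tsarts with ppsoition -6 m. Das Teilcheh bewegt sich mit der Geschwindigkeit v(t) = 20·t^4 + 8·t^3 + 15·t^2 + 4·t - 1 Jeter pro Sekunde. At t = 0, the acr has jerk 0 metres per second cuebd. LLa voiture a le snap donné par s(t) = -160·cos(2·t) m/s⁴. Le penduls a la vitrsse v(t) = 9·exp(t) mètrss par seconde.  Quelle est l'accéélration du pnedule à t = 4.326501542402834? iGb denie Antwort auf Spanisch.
Debemos derivar nuestra ecuación de la velocidad v(t) = 9·exp(t) 1 vez. Tomando d/dt de v(t), encontramos a(t) = 9·exp(t). Tenemos la aceleración a(t) = 9·exp(t). Sustituyendo t = 4.326501542402834: a(4.326501542402834) = 681.111566192257.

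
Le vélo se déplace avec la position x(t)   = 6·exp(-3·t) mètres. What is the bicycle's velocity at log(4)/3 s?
To solve this, we need to take 1 derivative of our position equation x(t) = 6·exp(-3·t). The derivative of position gives velocity: v(t) = -18·exp(-3·t). From the given velocity equation v(t) = -18·exp(-3·t), we substitute t = log(4)/3 to get v = -9/2.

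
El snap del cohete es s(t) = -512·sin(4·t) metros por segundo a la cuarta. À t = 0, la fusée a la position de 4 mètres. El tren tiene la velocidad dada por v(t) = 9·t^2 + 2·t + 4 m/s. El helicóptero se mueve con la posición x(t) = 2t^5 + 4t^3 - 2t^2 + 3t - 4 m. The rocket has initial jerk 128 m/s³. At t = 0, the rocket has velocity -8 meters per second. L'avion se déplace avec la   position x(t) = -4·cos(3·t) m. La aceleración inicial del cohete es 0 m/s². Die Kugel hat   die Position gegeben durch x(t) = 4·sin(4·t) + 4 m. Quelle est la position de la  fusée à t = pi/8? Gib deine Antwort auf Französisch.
Nous devons intégrer notre équation du snap s(t) = -512·sin(4·t) 4 fois. La primitive du snap est le jerk. En utilisant j(0) = 128, nous obtenons j(t) = 128·cos(4·t). La primitive du jerk, avec a(0) = 0, donne l'accélération: a(t) = 32·sin(4·t). En prenant ∫a(t)dt et en appliquant v(0) = -8, nous trouvons v(t) = -8·cos(4·t). En prenant ∫v(t)dt et en appliquant x(0) = 4, nous trouvons x(t) = 4 - 2·sin(4·t). Nous avons la position x(t) = 4 - 2·sin(4·t). En substituant t = pi/8: x(pi/8) = 2.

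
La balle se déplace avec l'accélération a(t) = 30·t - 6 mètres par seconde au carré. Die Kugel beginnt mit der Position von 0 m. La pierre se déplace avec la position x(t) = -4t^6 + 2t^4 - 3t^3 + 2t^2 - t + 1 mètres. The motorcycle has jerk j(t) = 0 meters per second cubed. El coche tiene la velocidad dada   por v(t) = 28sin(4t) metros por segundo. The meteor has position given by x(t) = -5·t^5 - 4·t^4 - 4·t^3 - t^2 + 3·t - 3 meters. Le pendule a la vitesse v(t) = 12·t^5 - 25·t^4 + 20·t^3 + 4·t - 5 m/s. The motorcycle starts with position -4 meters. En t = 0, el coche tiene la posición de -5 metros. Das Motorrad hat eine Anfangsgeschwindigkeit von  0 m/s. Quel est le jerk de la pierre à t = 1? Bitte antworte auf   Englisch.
Starting from position x(t) = -4·t^6 + 2·t^4 - 3·t^3 + 2·t^2 - t + 1, we take 3 derivatives. Taking d/dt of x(t), we find v(t) = -24·t^5 + 8·t^3 - 9·t^2 + 4·t - 1. Differentiating velocity, we get acceleration: a(t) = -120·t^4 + 24·t^2 - 18·t + 4. The derivative of acceleration gives jerk: j(t) = -480·t^3 + 48·t - 18. From the given jerk equation j(t) = -480·t^3 + 48·t - 18, we substitute t = 1 to get j = -450.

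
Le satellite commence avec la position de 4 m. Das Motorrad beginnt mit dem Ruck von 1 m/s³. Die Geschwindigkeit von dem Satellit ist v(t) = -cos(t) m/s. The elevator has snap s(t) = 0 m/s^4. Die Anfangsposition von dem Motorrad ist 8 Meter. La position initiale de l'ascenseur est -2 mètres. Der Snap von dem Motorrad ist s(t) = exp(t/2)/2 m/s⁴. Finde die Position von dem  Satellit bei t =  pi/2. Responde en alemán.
Ausgehend von der Geschwindigkeit v(t) = -cos(t), nehmen wir 1 Stammfunktion. Die Stammfunktion von der Geschwindigkeit ist die Position. Mit x(0) = 4 erhalten wir x(t) = 4 - sin(t). Aus der Gleichung für die Position x(t) = 4 - sin(t), setzen wir t = pi/2 ein und erhalten x = 3.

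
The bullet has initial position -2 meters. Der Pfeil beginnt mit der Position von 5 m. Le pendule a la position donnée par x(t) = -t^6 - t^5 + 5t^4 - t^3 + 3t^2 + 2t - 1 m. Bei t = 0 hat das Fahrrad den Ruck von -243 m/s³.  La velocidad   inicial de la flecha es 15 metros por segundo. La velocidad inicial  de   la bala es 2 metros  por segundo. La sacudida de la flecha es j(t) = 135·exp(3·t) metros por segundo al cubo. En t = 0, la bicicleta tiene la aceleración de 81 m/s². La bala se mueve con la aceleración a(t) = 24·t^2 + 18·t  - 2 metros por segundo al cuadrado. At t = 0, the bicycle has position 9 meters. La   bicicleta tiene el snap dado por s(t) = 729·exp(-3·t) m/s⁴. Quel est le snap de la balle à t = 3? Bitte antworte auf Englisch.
We must differentiate our acceleration equation a(t) = 24·t^2 + 18·t - 2 2 times. The derivative of acceleration gives jerk: j(t) = 48·t + 18. Taking d/dt of j(t), we find s(t) = 48. We have snap s(t) = 48. Substituting t = 3: s(3) = 48.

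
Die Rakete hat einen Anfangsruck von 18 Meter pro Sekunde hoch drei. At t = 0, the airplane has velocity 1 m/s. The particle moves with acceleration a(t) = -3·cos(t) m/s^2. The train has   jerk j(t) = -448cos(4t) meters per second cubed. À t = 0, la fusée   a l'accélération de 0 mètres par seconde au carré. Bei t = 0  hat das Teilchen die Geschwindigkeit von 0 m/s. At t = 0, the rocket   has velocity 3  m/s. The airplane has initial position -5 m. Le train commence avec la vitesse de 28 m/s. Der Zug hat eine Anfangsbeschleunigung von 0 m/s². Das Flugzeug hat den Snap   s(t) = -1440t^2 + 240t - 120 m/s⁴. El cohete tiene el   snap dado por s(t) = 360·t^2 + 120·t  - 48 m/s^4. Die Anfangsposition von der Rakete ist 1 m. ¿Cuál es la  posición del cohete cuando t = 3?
Necesitamos integrar nuestra ecuación del snap s(t) = 360·t^2 + 120·t - 48 4 veces. Tomando ∫s(t)dt y aplicando j(0) = 18, encontramos j(t) = 120·t^3 + 60·t^2 - 48·t + 18. Tomando ∫j(t)dt y aplicando a(0) = 0, encontramos a(t) = 2·t·(15·t^3 + 10·t^2 - 12·t + 9). La integral de la aceleración, con v(0) = 3, da la velocidad: v(t) = 6·t^5 + 5·t^4 - 8·t^3 + 9·t^2 + 3. Tomando ∫v(t)dt y aplicando x(0) = 1, encontramos x(t) = t^6 + t^5 - 2·t^4 + 3·t^3 + 3·t + 1. De la ecuación de la posición x(t) = t^6 + t^5 - 2·t^4 + 3·t^3 + 3·t + 1, sustituimos t = 3 para obtener x = 901.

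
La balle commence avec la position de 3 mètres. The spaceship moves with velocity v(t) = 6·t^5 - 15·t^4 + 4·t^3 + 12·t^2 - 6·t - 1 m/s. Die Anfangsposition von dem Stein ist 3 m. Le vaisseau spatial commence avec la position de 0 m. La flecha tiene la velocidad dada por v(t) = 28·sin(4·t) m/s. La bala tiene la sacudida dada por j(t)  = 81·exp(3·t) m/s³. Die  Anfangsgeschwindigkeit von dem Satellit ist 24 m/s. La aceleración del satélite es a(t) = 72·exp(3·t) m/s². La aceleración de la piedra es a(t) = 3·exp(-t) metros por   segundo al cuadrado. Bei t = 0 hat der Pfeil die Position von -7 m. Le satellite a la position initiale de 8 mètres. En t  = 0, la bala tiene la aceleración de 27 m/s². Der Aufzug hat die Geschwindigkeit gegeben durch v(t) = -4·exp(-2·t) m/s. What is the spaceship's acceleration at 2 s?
Starting from velocity v(t) = 6·t^5 - 15·t^4 + 4·t^3 + 12·t^2 - 6·t - 1, we take 1 derivative. Differentiating velocity, we get acceleration: a(t) = 30·t^4 - 60·t^3 + 12·t^2 + 24·t - 6. Using a(t) = 30·t^4 - 60·t^3 + 12·t^2 + 24·t - 6 and substituting t = 2, we find a = 90.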